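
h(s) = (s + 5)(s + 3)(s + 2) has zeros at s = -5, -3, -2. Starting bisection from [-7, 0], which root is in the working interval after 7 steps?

-5

midpoint -3.5: h = 1.125 > 0 → [-7, -3.5]
midpoint -5.25: h = -1.828125 < 0 → [-5.25, -3.5]
midpoint -4.375: h = 2.041016 > 0 → [-5.25, -4.375]
midpoint -4.8125: h = 0.9558 > 0 → [-5.25, -4.8125]
midpoint -5.03125: h = -0.1924 < 0 → [-5.03125, -4.8125]
midpoint -4.921875: h = 0.4387 > 0 → [-5.03125, -4.921875]
midpoint -4.9765625: h = 0.1379 > 0 → [-5.03125, -4.9765625]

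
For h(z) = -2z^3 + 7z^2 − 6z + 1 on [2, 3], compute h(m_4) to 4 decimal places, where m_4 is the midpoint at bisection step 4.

h(2.5) = -1.5 < 0, so the root lies in [2, 2.5]
h(2.25) = 0.15625 > 0, so the root lies in [2.25, 2.5]
h(2.375) = -0.558594 < 0, so the root lies in [2.25, 2.375]
h(2.3125) = -0.1743 < 0, so the root lies in [2.25, 2.3125]

-0.1743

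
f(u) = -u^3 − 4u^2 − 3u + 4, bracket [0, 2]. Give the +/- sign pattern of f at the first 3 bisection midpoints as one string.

m = 1, f(m) = -4 (−); new bracket [0, 1]
m = 0.5, f(m) = 1.375 (+); new bracket [0.5, 1]
m = 0.75, f(m) = -0.921875 (−); new bracket [0.5, 0.75]

-+-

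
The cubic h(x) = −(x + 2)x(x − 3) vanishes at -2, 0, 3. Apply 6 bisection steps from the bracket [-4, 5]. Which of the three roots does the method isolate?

3

m = 0.5, h(m) = 3.125 (+); new bracket [0.5, 5]
m = 2.75, h(m) = 3.265625 (+); new bracket [2.75, 5]
m = 3.875, h(m) = -19.919922 (−); new bracket [2.75, 3.875]
m = 3.3125, h(m) = -5.4993 (−); new bracket [2.75, 3.3125]
m = 3.03125, h(m) = -0.4766 (−); new bracket [2.75, 3.03125]
m = 2.890625, h(m) = 1.5462 (+); new bracket [2.890625, 3.03125]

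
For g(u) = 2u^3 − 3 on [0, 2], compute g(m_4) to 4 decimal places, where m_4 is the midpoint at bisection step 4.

u = 1 gives g = -1, negative; keep [1, 2]
u = 1.5 gives g = 3.75, positive; keep [1, 1.5]
u = 1.25 gives g = 0.90625, positive; keep [1, 1.25]
u = 1.125 gives g = -0.1523, negative; keep [1.125, 1.25]

-0.1523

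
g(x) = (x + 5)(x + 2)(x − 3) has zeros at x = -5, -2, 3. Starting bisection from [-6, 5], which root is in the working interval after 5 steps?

x = -0.5 gives g = -23.625, negative; keep [-0.5, 5]
x = 2.25 gives g = -23.109375, negative; keep [2.25, 5]
x = 3.625 gives g = 30.322266, positive; keep [2.25, 3.625]
x = 2.9375 gives g = -2.4495, negative; keep [2.9375, 3.625]
x = 3.28125 gives g = 12.3006, positive; keep [2.9375, 3.28125]

3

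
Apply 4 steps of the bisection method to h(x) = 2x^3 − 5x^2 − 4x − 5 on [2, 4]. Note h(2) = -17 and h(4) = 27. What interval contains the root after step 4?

x = 3 gives h = -8, negative; keep [3, 4]
x = 3.5 gives h = 5.5, positive; keep [3, 3.5]
x = 3.25 gives h = -2.15625, negative; keep [3.25, 3.5]
x = 3.375 gives h = 1.4336, positive; keep [3.25, 3.375]

[3.25, 3.375]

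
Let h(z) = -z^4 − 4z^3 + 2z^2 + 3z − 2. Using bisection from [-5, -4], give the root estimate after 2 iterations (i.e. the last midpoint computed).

z = -4.5 gives h = -20.5625, negative; keep [-4.5, -4]
z = -4.25 gives h = 2.183594, positive; keep [-4.5, -4.25]

-4.25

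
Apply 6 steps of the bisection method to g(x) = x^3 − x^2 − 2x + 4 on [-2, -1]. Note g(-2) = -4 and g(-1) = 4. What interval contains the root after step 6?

[-1.671875, -1.65625]

midpoint -1.5: g = 1.375 > 0 → [-2, -1.5]
midpoint -1.75: g = -0.921875 < 0 → [-1.75, -1.5]
midpoint -1.625: g = 0.318359 > 0 → [-1.75, -1.625]
midpoint -1.6875: g = -0.2781 < 0 → [-1.6875, -1.625]
midpoint -1.65625: g = 0.026 > 0 → [-1.6875, -1.65625]
midpoint -1.671875: g = -0.1246 < 0 → [-1.671875, -1.65625]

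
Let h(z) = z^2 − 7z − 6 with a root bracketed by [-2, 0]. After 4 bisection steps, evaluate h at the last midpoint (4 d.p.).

midpoint -1: h = 2 > 0 → [-1, 0]
midpoint -0.5: h = -2.25 < 0 → [-1, -0.5]
midpoint -0.75: h = -0.1875 < 0 → [-1, -0.75]
midpoint -0.875: h = 0.8906 > 0 → [-0.875, -0.75]

0.8906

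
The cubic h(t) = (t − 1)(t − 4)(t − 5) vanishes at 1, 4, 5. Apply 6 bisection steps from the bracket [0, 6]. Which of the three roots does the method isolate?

midpoint 3: h = 4 > 0 → [0, 3]
midpoint 1.5: h = 4.375 > 0 → [0, 1.5]
midpoint 0.75: h = -3.453125 < 0 → [0.75, 1.5]
midpoint 1.125: h = 1.3926 > 0 → [0.75, 1.125]
midpoint 0.9375: h = -0.7776 < 0 → [0.9375, 1.125]
midpoint 1.03125: h = 0.3682 > 0 → [0.9375, 1.03125]

1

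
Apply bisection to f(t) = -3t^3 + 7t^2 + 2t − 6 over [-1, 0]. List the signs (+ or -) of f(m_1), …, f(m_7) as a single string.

m = -0.5, f(m) = -4.875 (−); new bracket [-1, -0.5]
m = -0.75, f(m) = -2.296875 (−); new bracket [-1, -0.75]
m = -0.875, f(m) = -0.380859 (−); new bracket [-1, -0.875]
m = -0.9375, f(m) = 0.7493 (+); new bracket [-0.9375, -0.875]
m = -0.90625, f(m) = 0.1694 (+); new bracket [-0.90625, -0.875]
m = -0.890625, f(m) = -0.1094 (−); new bracket [-0.90625, -0.890625]
m = -0.8984375, f(m) = 0.0291 (+); new bracket [-0.8984375, -0.890625]

---++-+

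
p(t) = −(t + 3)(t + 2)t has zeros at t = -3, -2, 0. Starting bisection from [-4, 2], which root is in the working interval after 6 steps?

0

t = -1 gives p = 2, positive; keep [-1, 2]
t = 0.5 gives p = -4.375, negative; keep [-1, 0.5]
t = -0.25 gives p = 1.203125, positive; keep [-0.25, 0.5]
t = 0.125 gives p = -0.8301, negative; keep [-0.25, 0.125]
t = -0.0625 gives p = 0.3557, positive; keep [-0.0625, 0.125]
t = 0.03125 gives p = -0.1924, negative; keep [-0.0625, 0.03125]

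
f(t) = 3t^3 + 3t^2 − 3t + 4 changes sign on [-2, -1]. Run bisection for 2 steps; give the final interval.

t = -1.5 gives f = 5.125, positive; keep [-2, -1.5]
t = -1.75 gives f = 2.359375, positive; keep [-2, -1.75]

[-2, -1.75]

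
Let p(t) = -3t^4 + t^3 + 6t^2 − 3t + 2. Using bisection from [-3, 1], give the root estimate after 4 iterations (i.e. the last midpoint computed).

-1.75

m = -1, p(m) = 7 (+); new bracket [-3, -1]
m = -2, p(m) = -24 (−); new bracket [-2, -1]
m = -1.5, p(m) = 1.4375 (+); new bracket [-2, -1.5]
m = -1.75, p(m) = -7.8711 (−); new bracket [-1.75, -1.5]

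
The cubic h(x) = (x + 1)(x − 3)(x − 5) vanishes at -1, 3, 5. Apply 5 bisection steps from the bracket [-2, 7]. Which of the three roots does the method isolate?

-1

m = 2.5, h(m) = 4.375 (+); new bracket [-2, 2.5]
m = 0.25, h(m) = 16.328125 (+); new bracket [-2, 0.25]
m = -0.875, h(m) = 2.845703 (+); new bracket [-2, -0.875]
m = -1.4375, h(m) = -12.4978 (−); new bracket [-1.4375, -0.875]
m = -1.15625, h(m) = -3.998 (−); new bracket [-1.15625, -0.875]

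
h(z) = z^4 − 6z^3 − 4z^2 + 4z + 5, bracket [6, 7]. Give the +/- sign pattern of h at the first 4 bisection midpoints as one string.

midpoint 6.5: h = -0.6875 < 0 → [6.5, 7]
midpoint 6.75: h = 80.410156 > 0 → [6.5, 6.75]
midpoint 6.625: h = 37.672119 > 0 → [6.5, 6.625]
midpoint 6.5625: h = 17.96 > 0 → [6.5, 6.5625]

-+++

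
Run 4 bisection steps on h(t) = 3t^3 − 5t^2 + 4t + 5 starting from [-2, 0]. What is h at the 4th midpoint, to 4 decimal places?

midpoint -1: h = -7 < 0 → [-1, 0]
midpoint -0.5: h = 1.375 > 0 → [-1, -0.5]
midpoint -0.75: h = -2.078125 < 0 → [-0.75, -0.5]
midpoint -0.625: h = -0.1855 < 0 → [-0.625, -0.5]

-0.1855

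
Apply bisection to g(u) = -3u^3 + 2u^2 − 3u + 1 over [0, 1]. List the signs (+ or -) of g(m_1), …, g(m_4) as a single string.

midpoint 0.5: g = -0.375 < 0 → [0, 0.5]
midpoint 0.25: g = 0.328125 > 0 → [0.25, 0.5]
midpoint 0.375: g = -0.001953 < 0 → [0.25, 0.375]
midpoint 0.3125: g = 0.1663 > 0 → [0.3125, 0.375]

-+-+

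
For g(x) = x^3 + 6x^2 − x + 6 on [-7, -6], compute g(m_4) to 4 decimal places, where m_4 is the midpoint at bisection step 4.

g(-6.5) = -8.625 < 0, so the root lies in [-6.5, -6]
g(-6.25) = 2.484375 > 0, so the root lies in [-6.5, -6.25]
g(-6.375) = -2.865234 < 0, so the root lies in [-6.375, -6.25]
g(-6.3125) = -0.1399 < 0, so the root lies in [-6.3125, -6.25]

-0.1399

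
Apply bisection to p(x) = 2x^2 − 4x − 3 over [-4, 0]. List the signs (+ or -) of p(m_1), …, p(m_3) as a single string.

p(-2) = 13 > 0, so the root lies in [-2, 0]
p(-1) = 3 > 0, so the root lies in [-1, 0]
p(-0.5) = -0.5 < 0, so the root lies in [-1, -0.5]

++-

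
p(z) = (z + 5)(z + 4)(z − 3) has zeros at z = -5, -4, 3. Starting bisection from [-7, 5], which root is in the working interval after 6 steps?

3

midpoint -1: p = -48 < 0 → [-1, 5]
midpoint 2: p = -42 < 0 → [2, 5]
midpoint 3.5: p = 31.875 > 0 → [2, 3.5]
midpoint 2.75: p = -13.0781 < 0 → [2.75, 3.5]
midpoint 3.125: p = 7.2363 > 0 → [2.75, 3.125]
midpoint 2.9375: p = -3.4417 < 0 → [2.9375, 3.125]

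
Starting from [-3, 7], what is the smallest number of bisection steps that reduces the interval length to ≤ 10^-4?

17

Width after n steps is 10/2^n. Need 2^n ≥ 10/10^-4 = 100000.
2^16 = 65536 < 100000 ≤ 2^17 = 131072, so n = 17.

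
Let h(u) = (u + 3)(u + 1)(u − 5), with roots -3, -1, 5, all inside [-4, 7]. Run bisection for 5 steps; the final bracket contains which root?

5

h(1.5) = -39.375 < 0, so the root lies in [1.5, 7]
h(4.25) = -28.546875 < 0, so the root lies in [4.25, 7]
h(5.625) = 35.712891 > 0, so the root lies in [4.25, 5.625]
h(4.9375) = -2.9456 < 0, so the root lies in [4.9375, 5.625]
h(5.28125) = 14.6297 > 0, so the root lies in [4.9375, 5.28125]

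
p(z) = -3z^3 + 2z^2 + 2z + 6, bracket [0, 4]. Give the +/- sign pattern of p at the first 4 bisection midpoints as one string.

-++-

midpoint 2: p = -6 < 0 → [0, 2]
midpoint 1: p = 7 > 0 → [1, 2]
midpoint 1.5: p = 3.375 > 0 → [1.5, 2]
midpoint 1.75: p = -0.4531 < 0 → [1.5, 1.75]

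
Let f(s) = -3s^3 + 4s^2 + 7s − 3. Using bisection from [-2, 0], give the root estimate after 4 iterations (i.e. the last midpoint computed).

-1.125

f(-1) = -3 < 0, so the root lies in [-2, -1]
f(-1.5) = 5.625 > 0, so the root lies in [-1.5, -1]
f(-1.25) = 0.359375 > 0, so the root lies in [-1.25, -1]
f(-1.125) = -1.541 < 0, so the root lies in [-1.25, -1.125]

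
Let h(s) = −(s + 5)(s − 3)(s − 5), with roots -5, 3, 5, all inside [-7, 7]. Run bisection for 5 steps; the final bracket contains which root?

-5

m = 0, h(m) = -75 (−); new bracket [-7, 0]
m = -3.5, h(m) = -82.875 (−); new bracket [-7, -3.5]
m = -5.25, h(m) = 21.140625 (+); new bracket [-5.25, -3.5]
m = -4.375, h(m) = -43.2129 (−); new bracket [-5.25, -4.375]
m = -4.8125, h(m) = -14.3738 (−); new bracket [-5.25, -4.8125]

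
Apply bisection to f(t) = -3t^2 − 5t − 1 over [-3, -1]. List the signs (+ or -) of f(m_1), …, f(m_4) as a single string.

m = -2, f(m) = -3 (−); new bracket [-2, -1]
m = -1.5, f(m) = -0.25 (−); new bracket [-1.5, -1]
m = -1.25, f(m) = 0.5625 (+); new bracket [-1.5, -1.25]
m = -1.375, f(m) = 0.2031 (+); new bracket [-1.5, -1.375]

--++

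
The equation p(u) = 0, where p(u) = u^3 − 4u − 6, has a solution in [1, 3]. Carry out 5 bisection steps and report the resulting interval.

m = 2, p(m) = -6 (−); new bracket [2, 3]
m = 2.5, p(m) = -0.375 (−); new bracket [2.5, 3]
m = 2.75, p(m) = 3.796875 (+); new bracket [2.5, 2.75]
m = 2.625, p(m) = 1.5879 (+); new bracket [2.5, 2.625]
m = 2.5625, p(m) = 0.5764 (+); new bracket [2.5, 2.5625]

[2.5, 2.5625]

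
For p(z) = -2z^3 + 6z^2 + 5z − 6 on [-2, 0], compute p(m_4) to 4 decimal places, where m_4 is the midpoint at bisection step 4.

-1.1836

midpoint -1: p = -3 < 0 → [-2, -1]
midpoint -1.5: p = 6.75 > 0 → [-1.5, -1]
midpoint -1.25: p = 1.03125 > 0 → [-1.25, -1]
midpoint -1.125: p = -1.1836 < 0 → [-1.25, -1.125]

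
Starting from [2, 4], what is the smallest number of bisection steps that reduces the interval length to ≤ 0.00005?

16

Width after n steps is 2/2^n. Need 2^n ≥ 2/0.00005 = 40000.
2^15 = 32768 < 40000 ≤ 2^16 = 65536, so n = 16.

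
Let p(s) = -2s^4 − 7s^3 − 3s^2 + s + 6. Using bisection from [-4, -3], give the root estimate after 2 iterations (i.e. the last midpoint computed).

-3.25

midpoint -3.5: p = -34.25 < 0 → [-3.5, -3]
midpoint -3.25: p = -11.773438 < 0 → [-3.25, -3]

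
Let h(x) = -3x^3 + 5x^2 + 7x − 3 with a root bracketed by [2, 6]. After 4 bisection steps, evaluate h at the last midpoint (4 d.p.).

midpoint 4: h = -87 < 0 → [2, 4]
midpoint 3: h = -18 < 0 → [2, 3]
midpoint 2.5: h = -1.125 < 0 → [2, 2.5]
midpoint 2.25: h = 3.8906 > 0 → [2.25, 2.5]

3.8906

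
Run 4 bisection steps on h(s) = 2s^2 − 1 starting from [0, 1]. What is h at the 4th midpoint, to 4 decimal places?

-0.0547

s = 0.5 gives h = -0.5, negative; keep [0.5, 1]
s = 0.75 gives h = 0.125, positive; keep [0.5, 0.75]
s = 0.625 gives h = -0.21875, negative; keep [0.625, 0.75]
s = 0.6875 gives h = -0.0547, negative; keep [0.6875, 0.75]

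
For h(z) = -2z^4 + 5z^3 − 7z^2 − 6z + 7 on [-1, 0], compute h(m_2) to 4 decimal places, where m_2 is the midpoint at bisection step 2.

4.8203

h(-0.5) = 7.5 > 0, so the root lies in [-1, -0.5]
h(-0.75) = 4.820312 > 0, so the root lies in [-1, -0.75]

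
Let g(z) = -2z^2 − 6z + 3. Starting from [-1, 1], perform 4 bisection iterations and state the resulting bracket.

m = 0, g(m) = 3 (+); new bracket [0, 1]
m = 0.5, g(m) = -0.5 (−); new bracket [0, 0.5]
m = 0.25, g(m) = 1.375 (+); new bracket [0.25, 0.5]
m = 0.375, g(m) = 0.4688 (+); new bracket [0.375, 0.5]

[0.375, 0.5]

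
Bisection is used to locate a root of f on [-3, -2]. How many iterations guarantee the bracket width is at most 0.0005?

11

Width after n steps is 1/2^n. Need 2^n ≥ 1/0.0005 = 2000.
2^10 = 1024 < 2000 ≤ 2^11 = 2048, so n = 11.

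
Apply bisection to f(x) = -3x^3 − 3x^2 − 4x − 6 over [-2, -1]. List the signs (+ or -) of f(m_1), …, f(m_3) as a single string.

++-

m = -1.5, f(m) = 3.375 (+); new bracket [-1.5, -1]
m = -1.25, f(m) = 0.171875 (+); new bracket [-1.25, -1]
m = -1.125, f(m) = -1.025391 (−); new bracket [-1.25, -1.125]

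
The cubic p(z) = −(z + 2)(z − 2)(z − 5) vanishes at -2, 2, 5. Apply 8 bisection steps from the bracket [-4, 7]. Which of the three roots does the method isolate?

-2

midpoint 1.5: p = -6.125 < 0 → [-4, 1.5]
midpoint -1.25: p = -15.234375 < 0 → [-4, -1.25]
midpoint -2.625: p = 22.041016 > 0 → [-2.625, -1.25]
midpoint -1.9375: p = -1.7073 < 0 → [-2.625, -1.9375]
midpoint -2.28125: p = 8.7674 > 0 → [-2.28125, -1.9375]
midpoint -2.109375: p = 3.1954 > 0 → [-2.109375, -1.9375]
midpoint -2.0234375: p = 0.6623 > 0 → [-2.0234375, -1.9375]
midpoint -1.98046875: p = -0.5427 < 0 → [-2.0234375, -1.98046875]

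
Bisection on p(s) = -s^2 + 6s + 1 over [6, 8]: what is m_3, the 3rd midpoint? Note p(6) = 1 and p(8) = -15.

6.25

p(7) = -6 < 0, so the root lies in [6, 7]
p(6.5) = -2.25 < 0, so the root lies in [6, 6.5]
p(6.25) = -0.5625 < 0, so the root lies in [6, 6.25]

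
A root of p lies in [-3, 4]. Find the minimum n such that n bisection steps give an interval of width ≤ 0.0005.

Width after n steps is 7/2^n. Need 2^n ≥ 7/0.0005 = 14000.
2^13 = 8192 < 14000 ≤ 2^14 = 16384, so n = 14.

14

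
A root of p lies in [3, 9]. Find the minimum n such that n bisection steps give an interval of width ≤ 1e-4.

Width after n steps is 6/2^n. Need 2^n ≥ 6/1e-4 = 60000.
2^15 = 32768 < 60000 ≤ 2^16 = 65536, so n = 16.

16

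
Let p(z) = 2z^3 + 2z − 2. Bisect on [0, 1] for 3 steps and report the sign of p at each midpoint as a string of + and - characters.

-+-

m = 0.5, p(m) = -0.75 (−); new bracket [0.5, 1]
m = 0.75, p(m) = 0.34375 (+); new bracket [0.5, 0.75]
m = 0.625, p(m) = -0.261719 (−); new bracket [0.625, 0.75]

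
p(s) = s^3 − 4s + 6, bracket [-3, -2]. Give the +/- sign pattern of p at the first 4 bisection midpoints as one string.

m = -2.5, p(m) = 0.375 (+); new bracket [-3, -2.5]
m = -2.75, p(m) = -3.796875 (−); new bracket [-2.75, -2.5]
m = -2.625, p(m) = -1.587891 (−); new bracket [-2.625, -2.5]
m = -2.5625, p(m) = -0.5764 (−); new bracket [-2.5625, -2.5]

+---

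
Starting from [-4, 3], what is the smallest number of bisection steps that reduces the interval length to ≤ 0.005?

11

Width after n steps is 7/2^n. Need 2^n ≥ 7/0.005 = 1400.
2^10 = 1024 < 1400 ≤ 2^11 = 2048, so n = 11.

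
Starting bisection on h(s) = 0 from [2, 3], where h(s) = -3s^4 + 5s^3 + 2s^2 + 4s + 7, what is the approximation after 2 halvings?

2.25

midpoint 2.5: h = -9.5625 < 0 → [2, 2.5]
midpoint 2.25: h = 6.191406 > 0 → [2.25, 2.5]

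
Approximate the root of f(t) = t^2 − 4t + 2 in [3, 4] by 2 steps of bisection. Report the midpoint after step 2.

3.25

t = 3.5 gives f = 0.25, positive; keep [3, 3.5]
t = 3.25 gives f = -0.4375, negative; keep [3.25, 3.5]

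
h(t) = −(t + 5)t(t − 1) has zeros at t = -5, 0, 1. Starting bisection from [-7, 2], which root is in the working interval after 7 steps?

t = -2.5 gives h = -21.875, negative; keep [-7, -2.5]
t = -4.75 gives h = -6.828125, negative; keep [-7, -4.75]
t = -5.875 gives h = 35.341797, positive; keep [-5.875, -4.75]
t = -5.3125 gives h = 10.4797, positive; keep [-5.3125, -4.75]
t = -5.03125 gives h = 0.9483, positive; keep [-5.03125, -4.75]
t = -4.890625 gives h = -3.151, negative; keep [-5.03125, -4.890625]
t = -4.9609375 gives h = -1.1551, negative; keep [-5.03125, -4.9609375]

-5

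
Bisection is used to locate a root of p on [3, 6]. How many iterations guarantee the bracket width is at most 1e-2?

9

Width after n steps is 3/2^n. Need 2^n ≥ 3/1e-2 = 300.
2^8 = 256 < 300 ≤ 2^9 = 512, so n = 9.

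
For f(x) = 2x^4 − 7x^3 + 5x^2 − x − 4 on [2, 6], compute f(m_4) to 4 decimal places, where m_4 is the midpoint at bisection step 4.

-0.1328

f(4) = 136 > 0, so the root lies in [2, 4]
f(3) = 11 > 0, so the root lies in [2, 3]
f(2.5) = -6.5 < 0, so the root lies in [2.5, 3]
f(2.75) = -0.1328 < 0, so the root lies in [2.75, 3]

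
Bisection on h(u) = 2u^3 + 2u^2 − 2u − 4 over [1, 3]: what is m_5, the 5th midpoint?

1.1875

h(2) = 16 > 0, so the root lies in [1, 2]
h(1.5) = 4.25 > 0, so the root lies in [1, 1.5]
h(1.25) = 0.53125 > 0, so the root lies in [1, 1.25]
h(1.125) = -0.8711 < 0, so the root lies in [1.125, 1.25]
h(1.1875) = -0.2056 < 0, so the root lies in [1.1875, 1.25]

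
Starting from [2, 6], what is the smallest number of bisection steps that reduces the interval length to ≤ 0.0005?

Width after n steps is 4/2^n. Need 2^n ≥ 4/0.0005 = 8000.
2^12 = 4096 < 8000 ≤ 2^13 = 8192, so n = 13.

13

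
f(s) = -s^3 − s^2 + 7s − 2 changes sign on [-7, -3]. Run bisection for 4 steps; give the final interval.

m = -5, f(m) = 63 (+); new bracket [-5, -3]
m = -4, f(m) = 18 (+); new bracket [-4, -3]
m = -3.5, f(m) = 4.125 (+); new bracket [-3.5, -3]
m = -3.25, f(m) = -0.9844 (−); new bracket [-3.5, -3.25]

[-3.5, -3.25]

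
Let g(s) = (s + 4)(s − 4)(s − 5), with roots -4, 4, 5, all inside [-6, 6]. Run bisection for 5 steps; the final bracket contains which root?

s = 0 gives g = 80, positive; keep [-6, 0]
s = -3 gives g = 56, positive; keep [-6, -3]
s = -4.5 gives g = -40.375, negative; keep [-4.5, -3]
s = -3.75 gives g = 16.9531, positive; keep [-4.5, -3.75]
s = -4.125 gives g = -9.2676, negative; keep [-4.125, -3.75]

-4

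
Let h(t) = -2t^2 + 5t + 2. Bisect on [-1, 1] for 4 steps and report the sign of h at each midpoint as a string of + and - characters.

midpoint 0: h = 2 > 0 → [-1, 0]
midpoint -0.5: h = -1 < 0 → [-0.5, 0]
midpoint -0.25: h = 0.625 > 0 → [-0.5, -0.25]
midpoint -0.375: h = -0.1562 < 0 → [-0.375, -0.25]

+-+-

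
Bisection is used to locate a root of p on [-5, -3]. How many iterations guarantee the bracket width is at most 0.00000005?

26

Width after n steps is 2/2^n. Need 2^n ≥ 2/0.00000005 = 40000000.
2^25 = 33554432 < 40000000 ≤ 2^26 = 67108864, so n = 26.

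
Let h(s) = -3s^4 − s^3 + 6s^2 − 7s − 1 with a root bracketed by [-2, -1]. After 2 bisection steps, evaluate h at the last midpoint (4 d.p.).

midpoint -1.5: h = 11.1875 > 0 → [-2, -1.5]
midpoint -1.75: h = 6.847656 > 0 → [-2, -1.75]

6.8477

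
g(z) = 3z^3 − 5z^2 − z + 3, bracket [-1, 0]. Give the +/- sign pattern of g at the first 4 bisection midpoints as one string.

g(-0.5) = 1.875 > 0, so the root lies in [-1, -0.5]
g(-0.75) = -0.328125 < 0, so the root lies in [-0.75, -0.5]
g(-0.625) = 0.939453 > 0, so the root lies in [-0.75, -0.625]
g(-0.6875) = 0.3494 > 0, so the root lies in [-0.75, -0.6875]

+-++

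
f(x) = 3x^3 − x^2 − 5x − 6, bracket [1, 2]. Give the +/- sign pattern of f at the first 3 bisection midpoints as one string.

x = 1.5 gives f = -5.625, negative; keep [1.5, 2]
x = 1.75 gives f = -1.734375, negative; keep [1.75, 2]
x = 1.875 gives f = 0.884766, positive; keep [1.75, 1.875]

--+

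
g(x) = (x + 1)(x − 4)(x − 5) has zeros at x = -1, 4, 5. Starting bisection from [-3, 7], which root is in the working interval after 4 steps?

m = 2, g(m) = 18 (+); new bracket [-3, 2]
m = -0.5, g(m) = 12.375 (+); new bracket [-3, -0.5]
m = -1.75, g(m) = -29.109375 (−); new bracket [-1.75, -0.5]
m = -1.125, g(m) = -3.9238 (−); new bracket [-1.125, -0.5]

-1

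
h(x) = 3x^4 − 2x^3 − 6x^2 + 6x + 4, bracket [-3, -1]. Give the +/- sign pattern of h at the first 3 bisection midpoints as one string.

x = -2 gives h = 32, positive; keep [-2, -1]
x = -1.5 gives h = 3.4375, positive; keep [-1.5, -1]
x = -1.25 gives h = -1.644531, negative; keep [-1.5, -1.25]

++-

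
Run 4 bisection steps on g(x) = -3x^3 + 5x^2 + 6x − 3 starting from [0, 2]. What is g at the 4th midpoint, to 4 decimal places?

x = 1 gives g = 5, positive; keep [0, 1]
x = 0.5 gives g = 0.875, positive; keep [0, 0.5]
x = 0.25 gives g = -1.234375, negative; keep [0.25, 0.5]
x = 0.375 gives g = -0.2051, negative; keep [0.375, 0.5]

-0.2051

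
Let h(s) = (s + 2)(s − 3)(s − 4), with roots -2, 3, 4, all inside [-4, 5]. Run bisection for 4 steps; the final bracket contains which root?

midpoint 0.5: h = 21.875 > 0 → [-4, 0.5]
midpoint -1.75: h = 6.828125 > 0 → [-4, -1.75]
midpoint -2.875: h = -35.341797 < 0 → [-2.875, -1.75]
midpoint -2.3125: h = -10.4797 < 0 → [-2.3125, -1.75]

-2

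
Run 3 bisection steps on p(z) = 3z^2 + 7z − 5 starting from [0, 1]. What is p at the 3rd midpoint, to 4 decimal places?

p(0.5) = -0.75 < 0, so the root lies in [0.5, 1]
p(0.75) = 1.9375 > 0, so the root lies in [0.5, 0.75]
p(0.625) = 0.546875 > 0, so the root lies in [0.5, 0.625]

0.5469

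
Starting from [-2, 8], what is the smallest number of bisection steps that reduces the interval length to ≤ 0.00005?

18

Width after n steps is 10/2^n. Need 2^n ≥ 10/0.00005 = 200000.
2^17 = 131072 < 200000 ≤ 2^18 = 262144, so n = 18.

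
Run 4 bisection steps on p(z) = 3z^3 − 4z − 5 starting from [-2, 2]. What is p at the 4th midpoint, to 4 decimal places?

4.0781

z = 0 gives p = -5, negative; keep [0, 2]
z = 1 gives p = -6, negative; keep [1, 2]
z = 1.5 gives p = -0.875, negative; keep [1.5, 2]
z = 1.75 gives p = 4.0781, positive; keep [1.5, 1.75]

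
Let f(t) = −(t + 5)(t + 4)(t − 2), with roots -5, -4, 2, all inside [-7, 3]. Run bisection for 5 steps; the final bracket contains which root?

t = -2 gives f = 24, positive; keep [-2, 3]
t = 0.5 gives f = 37.125, positive; keep [0.5, 3]
t = 1.75 gives f = 9.703125, positive; keep [1.75, 3]
t = 2.375 gives f = -17.6309, negative; keep [1.75, 2.375]
t = 2.0625 gives f = -2.676, negative; keep [1.75, 2.0625]

2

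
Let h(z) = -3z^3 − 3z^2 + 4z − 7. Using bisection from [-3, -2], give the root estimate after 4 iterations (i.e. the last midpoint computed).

-2.1875

h(-2.5) = 11.125 > 0, so the root lies in [-2.5, -2]
h(-2.25) = 2.984375 > 0, so the root lies in [-2.25, -2]
h(-2.125) = -0.259766 < 0, so the root lies in [-2.25, -2.125]
h(-2.1875) = 1.2971 > 0, so the root lies in [-2.1875, -2.125]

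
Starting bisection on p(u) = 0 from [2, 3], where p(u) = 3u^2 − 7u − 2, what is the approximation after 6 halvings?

2.578125

m = 2.5, p(m) = -0.75 (−); new bracket [2.5, 3]
m = 2.75, p(m) = 1.4375 (+); new bracket [2.5, 2.75]
m = 2.625, p(m) = 0.296875 (+); new bracket [2.5, 2.625]
m = 2.5625, p(m) = -0.2383 (−); new bracket [2.5625, 2.625]
m = 2.59375, p(m) = 0.0264 (+); new bracket [2.5625, 2.59375]
m = 2.578125, p(m) = -0.1067 (−); new bracket [2.578125, 2.59375]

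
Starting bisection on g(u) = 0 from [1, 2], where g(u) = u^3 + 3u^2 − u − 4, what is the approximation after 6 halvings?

1.109375

u = 1.5 gives g = 4.625, positive; keep [1, 1.5]
u = 1.25 gives g = 1.390625, positive; keep [1, 1.25]
u = 1.125 gives g = 0.095703, positive; keep [1, 1.125]
u = 1.0625 gives g = -0.4763, negative; keep [1.0625, 1.125]
u = 1.09375 gives g = -0.1964, negative; keep [1.09375, 1.125]
u = 1.109375 gives g = -0.0519, negative; keep [1.109375, 1.125]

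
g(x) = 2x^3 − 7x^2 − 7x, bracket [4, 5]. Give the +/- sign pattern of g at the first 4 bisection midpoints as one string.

+-++

m = 4.5, g(m) = 9 (+); new bracket [4, 4.5]
m = 4.25, g(m) = -2.65625 (−); new bracket [4.25, 4.5]
m = 4.375, g(m) = 2.871094 (+); new bracket [4.25, 4.375]
m = 4.3125, g(m) = 0.0337 (+); new bracket [4.25, 4.3125]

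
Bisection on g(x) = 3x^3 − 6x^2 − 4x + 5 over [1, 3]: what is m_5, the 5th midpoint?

g(2) = -3 < 0, so the root lies in [2, 3]
g(2.5) = 4.375 > 0, so the root lies in [2, 2.5]
g(2.25) = -0.203125 < 0, so the root lies in [2.25, 2.5]
g(2.375) = 1.8457 > 0, so the root lies in [2.25, 2.375]
g(2.3125) = 0.7634 > 0, so the root lies in [2.25, 2.3125]

2.3125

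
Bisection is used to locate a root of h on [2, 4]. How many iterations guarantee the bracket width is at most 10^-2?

8

Width after n steps is 2/2^n. Need 2^n ≥ 2/10^-2 = 200.
2^7 = 128 < 200 ≤ 2^8 = 256, so n = 8.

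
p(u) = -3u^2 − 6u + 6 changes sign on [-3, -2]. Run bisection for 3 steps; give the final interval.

[-2.75, -2.625]

u = -2.5 gives p = 2.25, positive; keep [-3, -2.5]
u = -2.75 gives p = -0.1875, negative; keep [-2.75, -2.5]
u = -2.625 gives p = 1.078125, positive; keep [-2.75, -2.625]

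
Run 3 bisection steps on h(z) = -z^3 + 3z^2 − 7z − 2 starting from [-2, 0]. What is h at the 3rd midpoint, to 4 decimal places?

-0.0469

m = -1, h(m) = 9 (+); new bracket [-1, 0]
m = -0.5, h(m) = 2.375 (+); new bracket [-0.5, 0]
m = -0.25, h(m) = -0.046875 (−); new bracket [-0.5, -0.25]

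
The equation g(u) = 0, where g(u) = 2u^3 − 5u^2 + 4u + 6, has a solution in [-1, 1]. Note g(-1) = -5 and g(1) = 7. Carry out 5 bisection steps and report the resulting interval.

[-0.75, -0.6875]

m = 0, g(m) = 6 (+); new bracket [-1, 0]
m = -0.5, g(m) = 2.5 (+); new bracket [-1, -0.5]
m = -0.75, g(m) = -0.65625 (−); new bracket [-0.75, -0.5]
m = -0.625, g(m) = 1.0586 (+); new bracket [-0.75, -0.625]
m = -0.6875, g(m) = 0.2368 (+); new bracket [-0.75, -0.6875]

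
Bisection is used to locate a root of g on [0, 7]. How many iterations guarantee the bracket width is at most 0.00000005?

28

Width after n steps is 7/2^n. Need 2^n ≥ 7/0.00000005 = 140000000.
2^27 = 134217728 < 140000000 ≤ 2^28 = 268435456, so n = 28.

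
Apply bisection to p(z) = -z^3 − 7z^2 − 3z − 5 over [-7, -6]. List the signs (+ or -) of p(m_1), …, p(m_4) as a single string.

midpoint -6.5: p = -6.625 < 0 → [-7, -6.5]
midpoint -6.75: p = 3.859375 > 0 → [-6.75, -6.5]
midpoint -6.625: p = -1.583984 < 0 → [-6.75, -6.625]
midpoint -6.6875: p = 1.0867 > 0 → [-6.6875, -6.625]

-+-+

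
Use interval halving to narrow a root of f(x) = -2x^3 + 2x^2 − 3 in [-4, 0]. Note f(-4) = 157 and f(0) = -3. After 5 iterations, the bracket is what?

m = -2, f(m) = 21 (+); new bracket [-2, 0]
m = -1, f(m) = 1 (+); new bracket [-1, 0]
m = -0.5, f(m) = -2.25 (−); new bracket [-1, -0.5]
m = -0.75, f(m) = -1.0312 (−); new bracket [-1, -0.75]
m = -0.875, f(m) = -0.1289 (−); new bracket [-1, -0.875]

[-1, -0.875]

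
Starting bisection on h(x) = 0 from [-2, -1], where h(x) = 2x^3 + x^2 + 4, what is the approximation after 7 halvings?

m = -1.5, h(m) = -0.5 (−); new bracket [-1.5, -1]
m = -1.25, h(m) = 1.65625 (+); new bracket [-1.5, -1.25]
m = -1.375, h(m) = 0.691406 (+); new bracket [-1.5, -1.375]
m = -1.4375, h(m) = 0.1255 (+); new bracket [-1.5, -1.4375]
m = -1.46875, h(m) = -0.1796 (−); new bracket [-1.46875, -1.4375]
m = -1.453125, h(m) = -0.0252 (−); new bracket [-1.453125, -1.4375]
m = -1.4453125, h(m) = 0.0506 (+); new bracket [-1.453125, -1.4453125]

-1.4453125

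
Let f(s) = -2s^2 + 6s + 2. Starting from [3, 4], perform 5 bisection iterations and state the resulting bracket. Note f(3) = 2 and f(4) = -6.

m = 3.5, f(m) = -1.5 (−); new bracket [3, 3.5]
m = 3.25, f(m) = 0.375 (+); new bracket [3.25, 3.5]
m = 3.375, f(m) = -0.53125 (−); new bracket [3.25, 3.375]
m = 3.3125, f(m) = -0.0703 (−); new bracket [3.25, 3.3125]
m = 3.28125, f(m) = 0.1543 (+); new bracket [3.28125, 3.3125]

[3.28125, 3.3125]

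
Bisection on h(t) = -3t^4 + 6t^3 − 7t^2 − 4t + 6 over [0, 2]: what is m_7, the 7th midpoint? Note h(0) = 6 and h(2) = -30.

0.828125

h(1) = -2 < 0, so the root lies in [0, 1]
h(0.5) = 2.8125 > 0, so the root lies in [0.5, 1]
h(0.75) = 0.644531 > 0, so the root lies in [0.75, 1]
h(0.875) = -0.5984 < 0, so the root lies in [0.75, 0.875]
h(0.8125) = 0.0397 > 0, so the root lies in [0.8125, 0.875]
h(0.84375) = -0.2748 < 0, so the root lies in [0.8125, 0.84375]
h(0.828125) = -0.1164 < 0, so the root lies in [0.8125, 0.828125]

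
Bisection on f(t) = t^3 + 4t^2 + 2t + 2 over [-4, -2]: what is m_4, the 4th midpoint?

f(-3) = 5 > 0, so the root lies in [-4, -3]
f(-3.5) = 1.125 > 0, so the root lies in [-4, -3.5]
f(-3.75) = -1.984375 < 0, so the root lies in [-3.75, -3.5]
f(-3.625) = -0.3223 < 0, so the root lies in [-3.625, -3.5]

-3.625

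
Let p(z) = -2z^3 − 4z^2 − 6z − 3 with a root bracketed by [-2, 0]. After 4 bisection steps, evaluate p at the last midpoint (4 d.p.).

m = -1, p(m) = 1 (+); new bracket [-1, 0]
m = -0.5, p(m) = -0.75 (−); new bracket [-1, -0.5]
m = -0.75, p(m) = 0.09375 (+); new bracket [-0.75, -0.5]
m = -0.625, p(m) = -0.3242 (−); new bracket [-0.75, -0.625]

-0.3242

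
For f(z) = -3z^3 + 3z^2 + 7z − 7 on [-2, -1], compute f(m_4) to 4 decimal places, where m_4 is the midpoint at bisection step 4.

midpoint -1.5: f = -0.625 < 0 → [-2, -1.5]
midpoint -1.75: f = 6.015625 > 0 → [-1.75, -1.5]
midpoint -1.625: f = 2.419922 > 0 → [-1.625, -1.5]
midpoint -1.5625: f = 0.8308 > 0 → [-1.5625, -1.5]

0.8308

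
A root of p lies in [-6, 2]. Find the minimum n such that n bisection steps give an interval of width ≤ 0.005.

11

Width after n steps is 8/2^n. Need 2^n ≥ 8/0.005 = 1600.
2^10 = 1024 < 1600 ≤ 2^11 = 2048, so n = 11.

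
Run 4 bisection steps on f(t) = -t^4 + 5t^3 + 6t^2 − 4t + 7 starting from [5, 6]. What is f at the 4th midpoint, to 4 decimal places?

-1.4641

f(5.5) = 83.3125 > 0, so the root lies in [5.5, 6]
f(5.75) = 39.792969 > 0, so the root lies in [5.75, 6]
f(5.875) = 13.161865 > 0, so the root lies in [5.875, 6]
f(5.9375) = -1.4641 < 0, so the root lies in [5.875, 5.9375]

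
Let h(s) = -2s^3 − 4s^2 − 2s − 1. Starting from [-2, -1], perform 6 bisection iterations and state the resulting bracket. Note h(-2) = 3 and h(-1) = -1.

[-1.578125, -1.5625]

midpoint -1.5: h = -0.25 < 0 → [-2, -1.5]
midpoint -1.75: h = 0.96875 > 0 → [-1.75, -1.5]
midpoint -1.625: h = 0.269531 > 0 → [-1.625, -1.5]
midpoint -1.5625: h = -0.0112 < 0 → [-1.625, -1.5625]
midpoint -1.59375: h = 0.1237 > 0 → [-1.59375, -1.5625]
midpoint -1.578125: h = 0.0549 > 0 → [-1.578125, -1.5625]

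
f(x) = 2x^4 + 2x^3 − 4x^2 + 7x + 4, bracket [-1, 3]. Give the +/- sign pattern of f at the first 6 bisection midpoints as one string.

f(1) = 11 > 0, so the root lies in [-1, 1]
f(0) = 4 > 0, so the root lies in [-1, 0]
f(-0.5) = -0.625 < 0, so the root lies in [-0.5, 0]
f(-0.25) = 1.9766 > 0, so the root lies in [-0.5, -0.25]
f(-0.375) = 0.7466 > 0, so the root lies in [-0.5, -0.375]
f(-0.4375) = 0.0777 > 0, so the root lies in [-0.5, -0.4375]

++-+++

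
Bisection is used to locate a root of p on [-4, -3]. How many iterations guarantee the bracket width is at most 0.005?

Width after n steps is 1/2^n. Need 2^n ≥ 1/0.005 = 200.
2^7 = 128 < 200 ≤ 2^8 = 256, so n = 8.

8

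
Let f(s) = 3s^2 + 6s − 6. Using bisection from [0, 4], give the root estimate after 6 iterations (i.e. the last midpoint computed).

0.6875

m = 2, f(m) = 18 (+); new bracket [0, 2]
m = 1, f(m) = 3 (+); new bracket [0, 1]
m = 0.5, f(m) = -2.25 (−); new bracket [0.5, 1]
m = 0.75, f(m) = 0.1875 (+); new bracket [0.5, 0.75]
m = 0.625, f(m) = -1.0781 (−); new bracket [0.625, 0.75]
m = 0.6875, f(m) = -0.457 (−); new bracket [0.6875, 0.75]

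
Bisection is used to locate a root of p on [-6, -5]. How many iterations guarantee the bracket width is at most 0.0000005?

21

Width after n steps is 1/2^n. Need 2^n ≥ 1/0.0000005 = 2000000.
2^20 = 1048576 < 2000000 ≤ 2^21 = 2097152, so n = 21.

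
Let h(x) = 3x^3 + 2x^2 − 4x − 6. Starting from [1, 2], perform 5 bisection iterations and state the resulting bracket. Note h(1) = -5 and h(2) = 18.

x = 1.5 gives h = 2.625, positive; keep [1, 1.5]
x = 1.25 gives h = -2.015625, negative; keep [1.25, 1.5]
x = 1.375 gives h = 0.080078, positive; keep [1.25, 1.375]
x = 1.3125 gives h = -1.0217, negative; keep [1.3125, 1.375]
x = 1.34375 gives h = -0.4846, negative; keep [1.34375, 1.375]

[1.34375, 1.375]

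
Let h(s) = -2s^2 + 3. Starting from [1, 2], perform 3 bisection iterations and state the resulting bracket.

m = 1.5, h(m) = -1.5 (−); new bracket [1, 1.5]
m = 1.25, h(m) = -0.125 (−); new bracket [1, 1.25]
m = 1.125, h(m) = 0.46875 (+); new bracket [1.125, 1.25]

[1.125, 1.25]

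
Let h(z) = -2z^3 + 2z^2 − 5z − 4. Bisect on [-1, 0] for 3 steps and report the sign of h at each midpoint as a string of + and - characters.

midpoint -0.5: h = -0.75 < 0 → [-1, -0.5]
midpoint -0.75: h = 1.71875 > 0 → [-0.75, -0.5]
midpoint -0.625: h = 0.394531 > 0 → [-0.625, -0.5]

-++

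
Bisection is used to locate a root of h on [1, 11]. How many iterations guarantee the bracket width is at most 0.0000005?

25

Width after n steps is 10/2^n. Need 2^n ≥ 10/0.0000005 = 20000000.
2^24 = 16777216 < 20000000 ≤ 2^25 = 33554432, so n = 25.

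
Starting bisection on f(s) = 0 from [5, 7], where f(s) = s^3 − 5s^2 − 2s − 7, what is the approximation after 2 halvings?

5.5

midpoint 6: f = 17 > 0 → [5, 6]
midpoint 5.5: f = -2.875 < 0 → [5.5, 6]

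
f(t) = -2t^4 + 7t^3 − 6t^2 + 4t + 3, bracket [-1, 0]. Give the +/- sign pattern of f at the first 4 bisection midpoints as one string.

-++-

f(-0.5) = -1.5 < 0, so the root lies in [-0.5, 0]
f(-0.25) = 1.507812 > 0, so the root lies in [-0.5, -0.25]
f(-0.375) = 0.247559 > 0, so the root lies in [-0.5, -0.375]
f(-0.4375) = -0.5579 < 0, so the root lies in [-0.4375, -0.375]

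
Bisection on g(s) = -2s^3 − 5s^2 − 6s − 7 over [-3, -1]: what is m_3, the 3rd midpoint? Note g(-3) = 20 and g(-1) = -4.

-1.75

midpoint -2: g = 1 > 0 → [-2, -1]
midpoint -1.5: g = -2.5 < 0 → [-2, -1.5]
midpoint -1.75: g = -1.09375 < 0 → [-2, -1.75]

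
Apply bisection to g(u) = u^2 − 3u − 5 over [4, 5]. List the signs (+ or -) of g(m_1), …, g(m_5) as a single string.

++--+

g(4.5) = 1.75 > 0, so the root lies in [4, 4.5]
g(4.25) = 0.3125 > 0, so the root lies in [4, 4.25]
g(4.125) = -0.359375 < 0, so the root lies in [4.125, 4.25]
g(4.1875) = -0.0273 < 0, so the root lies in [4.1875, 4.25]
g(4.21875) = 0.1416 > 0, so the root lies in [4.1875, 4.21875]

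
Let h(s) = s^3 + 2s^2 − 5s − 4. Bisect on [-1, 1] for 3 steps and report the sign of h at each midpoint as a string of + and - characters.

s = 0 gives h = -4, negative; keep [-1, 0]
s = -0.5 gives h = -1.125, negative; keep [-1, -0.5]
s = -0.75 gives h = 0.453125, positive; keep [-0.75, -0.5]

--+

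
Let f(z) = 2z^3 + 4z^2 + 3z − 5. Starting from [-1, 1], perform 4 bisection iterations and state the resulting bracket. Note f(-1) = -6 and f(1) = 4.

f(0) = -5 < 0, so the root lies in [0, 1]
f(0.5) = -2.25 < 0, so the root lies in [0.5, 1]
f(0.75) = 0.34375 > 0, so the root lies in [0.5, 0.75]
f(0.625) = -1.0742 < 0, so the root lies in [0.625, 0.75]

[0.625, 0.75]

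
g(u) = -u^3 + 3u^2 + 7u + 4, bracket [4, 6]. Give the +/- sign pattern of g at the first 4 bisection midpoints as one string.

-+-+

m = 5, g(m) = -11 (−); new bracket [4, 5]
m = 4.5, g(m) = 5.125 (+); new bracket [4.5, 5]
m = 4.75, g(m) = -2.234375 (−); new bracket [4.5, 4.75]
m = 4.625, g(m) = 1.6152 (+); new bracket [4.625, 4.75]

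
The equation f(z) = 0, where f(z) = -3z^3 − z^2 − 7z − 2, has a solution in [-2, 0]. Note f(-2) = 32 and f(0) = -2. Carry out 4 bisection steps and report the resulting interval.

m = -1, f(m) = 7 (+); new bracket [-1, 0]
m = -0.5, f(m) = 1.625 (+); new bracket [-0.5, 0]
m = -0.25, f(m) = -0.265625 (−); new bracket [-0.5, -0.25]
m = -0.375, f(m) = 0.6426 (+); new bracket [-0.375, -0.25]

[-0.375, -0.25]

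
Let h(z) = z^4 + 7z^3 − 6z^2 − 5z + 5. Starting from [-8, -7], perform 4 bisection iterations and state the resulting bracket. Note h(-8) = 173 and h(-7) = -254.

[-7.6875, -7.625]

m = -7.5, h(m) = -84.0625 (−); new bracket [-8, -7.5]
m = -7.75, h(m) = 32.488281 (+); new bracket [-7.75, -7.5]
m = -7.625, h(m) = -28.642334 (−); new bracket [-7.75, -7.625]
m = -7.6875, h(m) = 1.1919 (+); new bracket [-7.6875, -7.625]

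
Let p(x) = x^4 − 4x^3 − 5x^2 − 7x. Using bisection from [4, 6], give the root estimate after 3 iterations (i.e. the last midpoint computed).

5.25

x = 5 gives p = -35, negative; keep [5, 6]
x = 5.5 gives p = 59.8125, positive; keep [5, 5.5]
x = 5.25 gives p = 6.316406, positive; keep [5, 5.25]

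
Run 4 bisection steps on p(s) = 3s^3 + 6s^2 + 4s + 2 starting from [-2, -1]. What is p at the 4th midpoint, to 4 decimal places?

-0.2629

m = -1.5, p(m) = -0.625 (−); new bracket [-1.5, -1]
m = -1.25, p(m) = 0.515625 (+); new bracket [-1.5, -1.25]
m = -1.375, p(m) = 0.044922 (+); new bracket [-1.5, -1.375]
m = -1.4375, p(m) = -0.2629 (−); new bracket [-1.4375, -1.375]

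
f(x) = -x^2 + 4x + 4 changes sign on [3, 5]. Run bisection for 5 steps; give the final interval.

m = 4, f(m) = 4 (+); new bracket [4, 5]
m = 4.5, f(m) = 1.75 (+); new bracket [4.5, 5]
m = 4.75, f(m) = 0.4375 (+); new bracket [4.75, 5]
m = 4.875, f(m) = -0.2656 (−); new bracket [4.75, 4.875]
m = 4.8125, f(m) = 0.0898 (+); new bracket [4.8125, 4.875]

[4.8125, 4.875]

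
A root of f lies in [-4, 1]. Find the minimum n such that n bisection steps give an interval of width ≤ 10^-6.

Width after n steps is 5/2^n. Need 2^n ≥ 5/10^-6 = 5000000.
2^22 = 4194304 < 5000000 ≤ 2^23 = 8388608, so n = 23.

23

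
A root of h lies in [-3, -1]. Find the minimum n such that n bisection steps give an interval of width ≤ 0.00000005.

26

Width after n steps is 2/2^n. Need 2^n ≥ 2/0.00000005 = 40000000.
2^25 = 33554432 < 40000000 ≤ 2^26 = 67108864, so n = 26.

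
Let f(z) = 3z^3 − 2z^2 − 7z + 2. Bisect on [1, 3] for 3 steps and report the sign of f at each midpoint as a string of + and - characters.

+--

f(2) = 4 > 0, so the root lies in [1, 2]
f(1.5) = -2.875 < 0, so the root lies in [1.5, 2]
f(1.75) = -0.296875 < 0, so the root lies in [1.75, 2]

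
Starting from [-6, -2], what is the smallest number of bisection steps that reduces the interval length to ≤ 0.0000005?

23

Width after n steps is 4/2^n. Need 2^n ≥ 4/0.0000005 = 8000000.
2^22 = 4194304 < 8000000 ≤ 2^23 = 8388608, so n = 23.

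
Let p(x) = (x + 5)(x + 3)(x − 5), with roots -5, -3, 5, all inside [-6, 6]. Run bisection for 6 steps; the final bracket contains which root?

m = 0, p(m) = -75 (−); new bracket [0, 6]
m = 3, p(m) = -96 (−); new bracket [3, 6]
m = 4.5, p(m) = -35.625 (−); new bracket [4.5, 6]
m = 5.25, p(m) = 21.1406 (+); new bracket [4.5, 5.25]
m = 4.875, p(m) = -9.7207 (−); new bracket [4.875, 5.25]
m = 5.0625, p(m) = 5.0706 (+); new bracket [4.875, 5.0625]

5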